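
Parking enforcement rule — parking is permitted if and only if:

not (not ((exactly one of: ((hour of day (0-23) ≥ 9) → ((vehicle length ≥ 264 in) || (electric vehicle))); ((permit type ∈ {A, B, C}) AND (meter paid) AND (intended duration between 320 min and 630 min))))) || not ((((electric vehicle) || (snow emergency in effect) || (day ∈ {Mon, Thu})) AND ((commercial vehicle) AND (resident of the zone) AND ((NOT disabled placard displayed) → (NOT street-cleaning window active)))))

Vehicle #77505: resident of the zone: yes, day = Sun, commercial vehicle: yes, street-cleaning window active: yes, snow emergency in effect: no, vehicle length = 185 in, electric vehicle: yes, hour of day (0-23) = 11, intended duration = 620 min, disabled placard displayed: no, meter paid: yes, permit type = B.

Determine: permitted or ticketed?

Atomic conditions:
  hour of day (0-23) ≥ 9: 11 ≥ 9 is true
  vehicle length ≥ 264 in: 185 ≥ 264 is false
  electric vehicle: yes → true
  permit type ∈ {A, B, C}: B is in the set → true
  meter paid: yes → true
  intended duration between 320 min and 630 min: 620 in [320, 630] is true
  snow emergency in effect: no → false
  day ∈ {Mon, Thu}: Sun is not in the set → false
  commercial vehicle: yes → true
  resident of the zone: yes → true
  NOT disabled placard displayed: no → true
  NOT street-cleaning window active: yes → false
Combine:
[1.1.1.1.2] false OR true = true
[1.1.1.1] true → true = true
[1.1.1.2] true AND true AND true = true
[1.1.1] exactly-one(true, true) = false
[1.1] NOT false = true
[1] NOT true = false
[2.1.1] true OR false OR false = true
[2.1.2.3] true → false = false
[2.1.2] true AND true AND false = false
[2.1] true AND false = false
[2] NOT false = true
[root] false OR true = true
Overall: true → permitted

Permitted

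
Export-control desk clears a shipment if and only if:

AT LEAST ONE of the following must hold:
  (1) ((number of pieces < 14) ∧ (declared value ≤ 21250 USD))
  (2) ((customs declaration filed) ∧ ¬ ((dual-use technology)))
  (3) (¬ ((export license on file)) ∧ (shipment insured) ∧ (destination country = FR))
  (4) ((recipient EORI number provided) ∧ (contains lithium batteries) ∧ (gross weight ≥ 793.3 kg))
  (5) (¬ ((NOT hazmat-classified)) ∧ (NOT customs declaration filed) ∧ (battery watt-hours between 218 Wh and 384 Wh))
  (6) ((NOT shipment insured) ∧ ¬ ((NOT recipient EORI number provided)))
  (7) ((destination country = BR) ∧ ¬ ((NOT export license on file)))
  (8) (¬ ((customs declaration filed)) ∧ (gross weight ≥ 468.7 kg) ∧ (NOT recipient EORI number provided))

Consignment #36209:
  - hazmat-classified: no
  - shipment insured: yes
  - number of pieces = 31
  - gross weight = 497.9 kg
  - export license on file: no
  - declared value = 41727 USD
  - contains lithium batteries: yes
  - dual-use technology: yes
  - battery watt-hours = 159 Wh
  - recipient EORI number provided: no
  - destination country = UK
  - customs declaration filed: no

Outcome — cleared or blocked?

Atomic conditions:
  number of pieces < 14: 31 < 14 is false
  declared value ≤ 21250 USD: 41727 ≤ 21250 is false
  customs declaration filed: no → false
  dual-use technology: yes → true
  export license on file: no → false
  shipment insured: yes → true
  destination country = FR: UK == FR is false
  recipient EORI number provided: no → false
  contains lithium batteries: yes → true
  gross weight ≥ 793.3 kg: 497.9 ≥ 793.3 is false
  NOT hazmat-classified: no → true
  NOT customs declaration filed: no → true
  battery watt-hours between 218 Wh and 384 Wh: 159 in [218, 384] is false
  NOT shipment insured: yes → false
  NOT recipient EORI number provided: no → true
  destination country = BR: UK == BR is false
  NOT export license on file: no → true
  gross weight ≥ 468.7 kg: 497.9 ≥ 468.7 is true
Combine:
[1] false AND false = false
[2.2] NOT true = false
[2] false AND false = false
[3.1] NOT false = true
[3] true AND true AND false = false
[4] false AND true AND false = false
[5.1] NOT true = false
[5] false AND true AND false = false
[6.2] NOT true = false
[6] false AND false = false
[7.2] NOT true = false
[7] false AND false = false
[8.1] NOT false = true
[8] true AND true AND true = true
[root] false OR false OR false OR false OR false OR false OR false OR true = true
Overall: true → cleared

Cleared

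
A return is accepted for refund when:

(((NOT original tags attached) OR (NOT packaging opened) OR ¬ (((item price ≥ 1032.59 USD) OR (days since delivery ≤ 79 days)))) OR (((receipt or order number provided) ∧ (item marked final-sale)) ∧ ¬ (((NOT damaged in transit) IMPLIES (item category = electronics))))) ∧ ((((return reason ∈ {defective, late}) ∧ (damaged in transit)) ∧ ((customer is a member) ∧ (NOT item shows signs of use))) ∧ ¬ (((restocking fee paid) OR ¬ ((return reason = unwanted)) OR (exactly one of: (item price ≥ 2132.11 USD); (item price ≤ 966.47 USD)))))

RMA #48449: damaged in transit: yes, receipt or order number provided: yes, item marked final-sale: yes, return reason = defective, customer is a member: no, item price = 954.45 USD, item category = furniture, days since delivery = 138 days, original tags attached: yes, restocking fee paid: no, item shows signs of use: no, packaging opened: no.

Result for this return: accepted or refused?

Refused

Atomic conditions:
  NOT original tags attached: yes → false
  NOT packaging opened: no → true
  item price ≥ 1032.59 USD: 954.45 ≥ 1032.59 is false
  days since delivery ≤ 79 days: 138 ≤ 79 is false
  receipt or order number provided: yes → true
  item marked final-sale: yes → true
  NOT damaged in transit: yes → false
  item category = electronics: furniture == electronics is false
  return reason ∈ {defective, late}: defective is in the set → true
  damaged in transit: yes → true
  customer is a member: no → false
  NOT item shows signs of use: no → true
  restocking fee paid: no → false
  return reason = unwanted: defective == unwanted is false
  item price ≥ 2132.11 USD: 954.45 ≥ 2132.11 is false
  item price ≤ 966.47 USD: 954.45 ≤ 966.47 is true
Combine:
[1.1.3.1] false OR false = false
[1.1.3] NOT false = true
[1.1] false OR true OR true = true
[1.2.1] true AND true = true
[1.2.2.1] false → false (antecedent false ⇒ implication holds) = true
[1.2.2] NOT true = false
[1.2] true AND false = false
[1] true OR false = true
[2.1.1] true AND true = true
[2.1.2] false AND true = false
[2.1] true AND false = false
[2.2.1.2] NOT false = true
[2.2.1.3] exactly-one(false, true) = true
[2.2.1] false OR true OR true = true
[2.2] NOT true = false
[2] false AND false = false
[root] true AND false = false
Overall: false → refused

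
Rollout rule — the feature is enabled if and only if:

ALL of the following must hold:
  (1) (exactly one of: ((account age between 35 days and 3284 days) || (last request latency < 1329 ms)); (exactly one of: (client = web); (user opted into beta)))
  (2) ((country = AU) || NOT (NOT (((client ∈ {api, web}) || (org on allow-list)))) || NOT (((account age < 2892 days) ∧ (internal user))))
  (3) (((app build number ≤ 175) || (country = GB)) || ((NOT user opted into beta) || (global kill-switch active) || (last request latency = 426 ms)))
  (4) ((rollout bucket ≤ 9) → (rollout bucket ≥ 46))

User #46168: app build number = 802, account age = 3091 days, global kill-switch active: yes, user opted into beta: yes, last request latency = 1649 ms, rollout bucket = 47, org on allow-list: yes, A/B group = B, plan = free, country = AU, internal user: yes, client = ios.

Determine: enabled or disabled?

Disabled

Atomic conditions:
  account age between 35 days and 3284 days: 3091 in [35, 3284] is true
  last request latency < 1329 ms: 1649 < 1329 is false
  client = web: ios == web is false
  user opted into beta: yes → true
  country = AU: AU == AU is true
  client ∈ {api, web}: ios is not in the set → false
  org on allow-list: yes → true
  account age < 2892 days: 3091 < 2892 is false
  internal user: yes → true
  app build number ≤ 175: 802 ≤ 175 is false
  country = GB: AU == GB is false
  NOT user opted into beta: yes → false
  global kill-switch active: yes → true
  last request latency = 426 ms: 1649 == 426 is false
  rollout bucket ≤ 9: 47 ≤ 9 is false
  rollout bucket ≥ 46: 47 ≥ 46 is true
Combine:
[1.1] true OR false = true
[1.2] exactly-one(false, true) = true
[1] exactly-one(true, true) = false
[2.2.1.1] false OR true = true
[2.2.1] NOT true = false
[2.2] NOT false = true
[2.3.1] false AND true = false
[2.3] NOT false = true
[2] true OR true OR true = true
[3.1] false OR false = false
[3.2] false OR true OR false = true
[3] false OR true = true
[4] false → true (antecedent false ⇒ implication holds) = true
[root] false AND true AND true AND true = false
Overall: false → disabled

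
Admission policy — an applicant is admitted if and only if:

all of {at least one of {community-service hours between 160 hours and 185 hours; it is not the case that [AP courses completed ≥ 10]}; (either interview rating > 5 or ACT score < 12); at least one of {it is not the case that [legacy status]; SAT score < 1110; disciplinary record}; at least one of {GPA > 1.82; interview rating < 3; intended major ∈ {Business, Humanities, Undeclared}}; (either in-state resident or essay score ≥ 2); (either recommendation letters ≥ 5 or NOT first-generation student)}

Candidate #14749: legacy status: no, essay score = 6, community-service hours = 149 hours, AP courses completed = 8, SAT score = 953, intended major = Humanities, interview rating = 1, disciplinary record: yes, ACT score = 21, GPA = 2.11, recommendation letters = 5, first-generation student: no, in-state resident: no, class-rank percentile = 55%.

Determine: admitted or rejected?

Rejected

Atomic conditions:
  community-service hours between 160 hours and 185 hours: 149 in [160, 185] is false
  AP courses completed ≥ 10: 8 ≥ 10 is false
  interview rating > 5: 1 > 5 is false
  ACT score < 12: 21 < 12 is false
  legacy status: no → false
  SAT score < 1110: 953 < 1110 is true
  disciplinary record: yes → true
  GPA > 1.82: 2.11 > 1.82 is true
  interview rating < 3: 1 < 3 is true
  intended major ∈ {Business, Humanities, Undeclared}: Humanities is in the set → true
  in-state resident: no → false
  essay score ≥ 2: 6 ≥ 2 is true
  recommendation letters ≥ 5: 5 ≥ 5 is true
  NOT first-generation student: no → true
Combine:
[1.2] NOT false = true
[1] false OR true = true
[2] false OR false = false
[3.1] NOT false = true
[3] true OR true OR true = true
[4] true OR true OR true = true
[5] false OR true = true
[6] true OR true = true
[root] true AND false AND true AND true AND true AND true = false
Overall: false → rejected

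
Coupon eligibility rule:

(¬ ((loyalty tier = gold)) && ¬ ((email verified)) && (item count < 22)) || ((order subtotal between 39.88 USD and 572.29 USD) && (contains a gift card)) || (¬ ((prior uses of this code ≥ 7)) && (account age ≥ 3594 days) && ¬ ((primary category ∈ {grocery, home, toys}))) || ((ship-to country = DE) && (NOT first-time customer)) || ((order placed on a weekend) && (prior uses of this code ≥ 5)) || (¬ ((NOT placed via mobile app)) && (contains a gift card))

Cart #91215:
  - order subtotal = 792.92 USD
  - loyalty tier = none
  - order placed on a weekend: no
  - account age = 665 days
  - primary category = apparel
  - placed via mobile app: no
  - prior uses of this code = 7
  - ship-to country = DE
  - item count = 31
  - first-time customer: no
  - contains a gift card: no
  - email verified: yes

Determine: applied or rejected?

Applied

Atomic conditions:
  loyalty tier = gold: none == gold is false
  email verified: yes → true
  item count < 22: 31 < 22 is false
  order subtotal between 39.88 USD and 572.29 USD: 792.92 in [39.88, 572.29] is false
  contains a gift card: no → false
  prior uses of this code ≥ 7: 7 ≥ 7 is true
  account age ≥ 3594 days: 665 ≥ 3594 is false
  primary category ∈ {grocery, home, toys}: apparel is not in the set → false
  ship-to country = DE: DE == DE is true
  NOT first-time customer: no → true
  order placed on a weekend: no → false
  prior uses of this code ≥ 5: 7 ≥ 5 is true
  NOT placed via mobile app: no → true
Combine:
[1.1] NOT false = true
[1.2] NOT true = false
[1] true AND false AND false = false
[2] false AND false = false
[3.1] NOT true = false
[3.3] NOT false = true
[3] false AND false AND true = false
[4] true AND true = true
[5] false AND true = false
[6.1] NOT true = false
[6] false AND false = false
[root] false OR false OR false OR true OR false OR false = true
Overall: true → applied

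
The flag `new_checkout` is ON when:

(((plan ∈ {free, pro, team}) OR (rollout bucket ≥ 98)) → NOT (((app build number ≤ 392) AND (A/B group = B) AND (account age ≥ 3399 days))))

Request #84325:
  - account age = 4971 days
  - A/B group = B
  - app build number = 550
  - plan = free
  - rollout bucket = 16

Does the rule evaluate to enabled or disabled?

Atomic conditions:
  plan ∈ {free, pro, team}: free is in the set → true
  rollout bucket ≥ 98: 16 ≥ 98 is false
  app build number ≤ 392: 550 ≤ 392 is false
  A/B group = B: B == B is true
  account age ≥ 3399 days: 4971 ≥ 3399 is true
Combine:
[1] true OR false = true
[2.1] false AND true AND true = false
[2] NOT false = true
[root] true → true = true
Overall: true → enabled

Enabled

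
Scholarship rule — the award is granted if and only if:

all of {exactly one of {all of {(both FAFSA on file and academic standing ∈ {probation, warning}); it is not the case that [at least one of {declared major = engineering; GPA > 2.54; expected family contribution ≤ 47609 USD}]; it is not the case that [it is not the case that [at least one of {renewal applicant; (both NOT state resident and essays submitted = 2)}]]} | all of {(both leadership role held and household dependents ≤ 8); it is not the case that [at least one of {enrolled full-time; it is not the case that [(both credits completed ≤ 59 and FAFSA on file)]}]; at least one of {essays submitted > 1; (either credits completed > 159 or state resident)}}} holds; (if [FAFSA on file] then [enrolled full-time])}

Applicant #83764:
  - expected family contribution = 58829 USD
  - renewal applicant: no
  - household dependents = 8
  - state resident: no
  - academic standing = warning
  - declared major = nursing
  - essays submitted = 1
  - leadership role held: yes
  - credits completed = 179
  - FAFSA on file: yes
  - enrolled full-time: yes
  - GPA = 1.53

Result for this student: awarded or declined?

Declined

Atomic conditions:
  FAFSA on file: yes → true
  academic standing ∈ {probation, warning}: warning is in the set → true
  declared major = engineering: nursing == engineering is false
  GPA > 2.54: 1.53 > 2.54 is false
  expected family contribution ≤ 47609 USD: 58829 ≤ 47609 is false
  renewal applicant: no → false
  NOT state resident: no → true
  essays submitted = 2: 1 == 2 is false
  leadership role held: yes → true
  household dependents ≤ 8: 8 ≤ 8 is true
  enrolled full-time: yes → true
  credits completed ≤ 59: 179 ≤ 59 is false
  essays submitted > 1: 1 > 1 is false
  credits completed > 159: 179 > 159 is true
  state resident: no → false
Combine:
[1.1.1] true AND true = true
[1.1.2.1] false OR false OR false = false
[1.1.2] NOT false = true
[1.1.3.1.1.2] true AND false = false
[1.1.3.1.1] false OR false = false
[1.1.3.1] NOT false = true
[1.1.3] NOT true = false
[1.1] true AND true AND false = false
[1.2.1] true AND true = true
[1.2.2.1.2.1] false AND true = false
[1.2.2.1.2] NOT false = true
[1.2.2.1] true OR true = true
[1.2.2] NOT true = false
[1.2.3.2] true OR false = true
[1.2.3] false OR true = true
[1.2] true AND false AND true = false
[1] exactly-one(false, false) = false
[2] true → true = true
[root] false AND true = false
Overall: false → declined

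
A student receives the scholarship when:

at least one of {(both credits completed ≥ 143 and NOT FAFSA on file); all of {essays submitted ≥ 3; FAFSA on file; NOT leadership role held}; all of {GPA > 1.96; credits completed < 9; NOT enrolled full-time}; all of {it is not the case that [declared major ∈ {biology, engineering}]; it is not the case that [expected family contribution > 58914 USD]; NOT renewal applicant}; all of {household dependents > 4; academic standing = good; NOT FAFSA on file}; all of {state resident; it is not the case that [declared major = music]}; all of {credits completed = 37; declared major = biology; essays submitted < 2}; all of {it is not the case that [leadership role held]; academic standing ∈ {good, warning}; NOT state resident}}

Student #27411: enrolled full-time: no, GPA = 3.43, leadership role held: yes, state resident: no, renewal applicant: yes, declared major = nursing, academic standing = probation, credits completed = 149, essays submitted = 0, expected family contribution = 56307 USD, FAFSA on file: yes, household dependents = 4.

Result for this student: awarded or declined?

Declined

Atomic conditions:
  credits completed ≥ 143: 149 ≥ 143 is true
  NOT FAFSA on file: yes → false
  essays submitted ≥ 3: 0 ≥ 3 is false
  FAFSA on file: yes → true
  NOT leadership role held: yes → false
  GPA > 1.96: 3.43 > 1.96 is true
  credits completed < 9: 149 < 9 is false
  NOT enrolled full-time: no → true
  declared major ∈ {biology, engineering}: nursing is not in the set → false
  expected family contribution > 58914 USD: 56307 > 58914 is false
  NOT renewal applicant: yes → false
  household dependents > 4: 4 > 4 is false
  academic standing = good: probation == good is false
  state resident: no → false
  declared major = music: nursing == music is false
  credits completed = 37: 149 == 37 is false
  declared major = biology: nursing == biology is false
  essays submitted < 2: 0 < 2 is true
  leadership role held: yes → true
  academic standing ∈ {good, warning}: probation is not in the set → false
  NOT state resident: no → true
Combine:
[1] true AND false = false
[2] false AND true AND false = false
[3] true AND false AND true = false
[4.1] NOT false = true
[4.2] NOT false = true
[4] true AND true AND false = false
[5] false AND false AND false = false
[6.2] NOT false = true
[6] false AND true = false
[7] false AND false AND true = false
[8.1] NOT true = false
[8] false AND false AND true = false
[root] false OR false OR false OR false OR false OR false OR false OR false = false
Overall: false → declined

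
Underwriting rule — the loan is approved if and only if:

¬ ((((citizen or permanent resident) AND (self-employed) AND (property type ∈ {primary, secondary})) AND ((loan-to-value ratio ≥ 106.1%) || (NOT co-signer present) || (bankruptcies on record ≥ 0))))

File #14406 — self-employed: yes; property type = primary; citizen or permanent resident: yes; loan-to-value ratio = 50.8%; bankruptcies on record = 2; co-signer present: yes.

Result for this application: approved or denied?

Atomic conditions:
  citizen or permanent resident: yes → true
  self-employed: yes → true
  property type ∈ {primary, secondary}: primary is in the set → true
  loan-to-value ratio ≥ 106.1%: 50.8 ≥ 106.1 is false
  NOT co-signer present: yes → false
  bankruptcies on record ≥ 0: 2 ≥ 0 is true
Combine:
[1.1] true AND true AND true = true
[1.2] false OR false OR true = true
[1] true AND true = true
[root] NOT true = false
Overall: false → denied

Denied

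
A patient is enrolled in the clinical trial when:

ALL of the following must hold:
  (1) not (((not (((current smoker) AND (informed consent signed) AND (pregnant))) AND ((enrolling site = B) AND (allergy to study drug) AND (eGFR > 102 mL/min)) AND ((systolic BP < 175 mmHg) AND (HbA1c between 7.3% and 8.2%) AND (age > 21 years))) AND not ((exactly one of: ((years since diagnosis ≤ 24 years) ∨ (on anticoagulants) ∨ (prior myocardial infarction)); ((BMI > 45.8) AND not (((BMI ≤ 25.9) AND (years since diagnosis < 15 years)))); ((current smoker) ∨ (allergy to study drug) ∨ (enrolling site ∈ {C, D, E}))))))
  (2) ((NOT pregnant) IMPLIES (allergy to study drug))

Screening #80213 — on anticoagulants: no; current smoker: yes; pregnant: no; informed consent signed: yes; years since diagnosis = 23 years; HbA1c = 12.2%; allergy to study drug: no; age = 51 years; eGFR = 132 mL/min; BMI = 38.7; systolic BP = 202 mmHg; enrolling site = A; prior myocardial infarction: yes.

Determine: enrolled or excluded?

Excluded

Atomic conditions:
  current smoker: yes → true
  informed consent signed: yes → true
  pregnant: no → false
  enrolling site = B: A == B is false
  allergy to study drug: no → false
  eGFR > 102 mL/min: 132 > 102 is true
  systolic BP < 175 mmHg: 202 < 175 is false
  HbA1c between 7.3% and 8.2%: 12.2 in [7.3, 8.2] is false
  age > 21 years: 51 > 21 is true
  years since diagnosis ≤ 24 years: 23 ≤ 24 is true
  on anticoagulants: no → false
  prior myocardial infarction: yes → true
  BMI > 45.8: 38.7 > 45.8 is false
  BMI ≤ 25.9: 38.7 ≤ 25.9 is false
  years since diagnosis < 15 years: 23 < 15 is false
  enrolling site ∈ {C, D, E}: A is not in the set → false
  NOT pregnant: no → true
Combine:
[1.1.1.1.1] true AND true AND false = false
[1.1.1.1] NOT false = true
[1.1.1.2] false AND false AND true = false
[1.1.1.3] false AND false AND true = false
[1.1.1] true AND false AND false = false
[1.1.2.1.1] true OR false OR true = true
[1.1.2.1.2.2.1] false AND false = false
[1.1.2.1.2.2] NOT false = true
[1.1.2.1.2] false AND true = false
[1.1.2.1.3] true OR false OR false = true
[1.1.2.1] exactly-one(true, false, true) = false
[1.1.2] NOT false = true
[1.1] false AND true = false
[1] NOT false = true
[2] true → false = false
[root] true AND false = false
Overall: false → excluded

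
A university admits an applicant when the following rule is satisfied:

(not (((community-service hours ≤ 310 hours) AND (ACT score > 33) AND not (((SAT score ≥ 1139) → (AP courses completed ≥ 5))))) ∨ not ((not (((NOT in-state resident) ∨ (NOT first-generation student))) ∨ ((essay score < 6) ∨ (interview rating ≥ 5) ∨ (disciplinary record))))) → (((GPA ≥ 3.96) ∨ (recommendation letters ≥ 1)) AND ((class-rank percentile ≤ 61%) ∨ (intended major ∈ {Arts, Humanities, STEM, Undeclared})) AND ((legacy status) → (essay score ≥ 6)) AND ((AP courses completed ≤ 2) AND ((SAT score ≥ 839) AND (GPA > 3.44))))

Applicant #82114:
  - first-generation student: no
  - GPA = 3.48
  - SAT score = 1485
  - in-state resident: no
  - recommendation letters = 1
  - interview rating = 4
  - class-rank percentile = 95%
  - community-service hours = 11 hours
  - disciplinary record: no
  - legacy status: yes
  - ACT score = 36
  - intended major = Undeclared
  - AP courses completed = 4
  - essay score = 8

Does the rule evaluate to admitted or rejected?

Atomic conditions:
  community-service hours ≤ 310 hours: 11 ≤ 310 is true
  ACT score > 33: 36 > 33 is true
  SAT score ≥ 1139: 1485 ≥ 1139 is true
  AP courses completed ≥ 5: 4 ≥ 5 is false
  NOT in-state resident: no → true
  NOT first-generation student: no → true
  essay score < 6: 8 < 6 is false
  interview rating ≥ 5: 4 ≥ 5 is false
  disciplinary record: no → false
  GPA ≥ 3.96: 3.48 ≥ 3.96 is false
  recommendation letters ≥ 1: 1 ≥ 1 is true
  class-rank percentile ≤ 61%: 95 ≤ 61 is false
  intended major ∈ {Arts, Humanities, STEM, Undeclared}: Undeclared is in the set → true
  legacy status: yes → true
  essay score ≥ 6: 8 ≥ 6 is true
  AP courses completed ≤ 2: 4 ≤ 2 is false
  SAT score ≥ 839: 1485 ≥ 839 is true
  GPA > 3.44: 3.48 > 3.44 is true
Combine:
[1.1.1.3.1] true → false = false
[1.1.1.3] NOT false = true
[1.1.1] true AND true AND true = true
[1.1] NOT true = false
[1.2.1.1.1] true OR true = true
[1.2.1.1] NOT true = false
[1.2.1.2] false OR false OR false = false
[1.2.1] false OR false = false
[1.2] NOT false = true
[1] false OR true = true
[2.1] false OR true = true
[2.2] false OR true = true
[2.3] true → true = true
[2.4.2] true AND true = true
[2.4] false AND true = false
[2] true AND true AND true AND false = false
[root] true → false = false
Overall: false → rejected

Rejected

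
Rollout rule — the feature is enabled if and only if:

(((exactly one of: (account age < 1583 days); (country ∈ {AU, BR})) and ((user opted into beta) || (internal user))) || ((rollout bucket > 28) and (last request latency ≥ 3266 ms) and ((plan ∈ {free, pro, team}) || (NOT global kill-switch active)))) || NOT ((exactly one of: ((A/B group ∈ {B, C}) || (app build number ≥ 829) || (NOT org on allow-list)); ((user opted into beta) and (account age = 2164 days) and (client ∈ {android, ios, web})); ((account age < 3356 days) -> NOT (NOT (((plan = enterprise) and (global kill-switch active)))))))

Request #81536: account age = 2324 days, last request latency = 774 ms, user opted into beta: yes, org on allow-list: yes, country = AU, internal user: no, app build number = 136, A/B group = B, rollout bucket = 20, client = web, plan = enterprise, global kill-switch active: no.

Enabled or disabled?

Atomic conditions:
  account age < 1583 days: 2324 < 1583 is false
  country ∈ {AU, BR}: AU is in the set → true
  user opted into beta: yes → true
  internal user: no → false
  rollout bucket > 28: 20 > 28 is false
  last request latency ≥ 3266 ms: 774 ≥ 3266 is false
  plan ∈ {free, pro, team}: enterprise is not in the set → false
  NOT global kill-switch active: no → true
  A/B group ∈ {B, C}: B is in the set → true
  app build number ≥ 829: 136 ≥ 829 is false
  NOT org on allow-list: yes → false
  account age = 2164 days: 2324 == 2164 is false
  client ∈ {android, ios, web}: web is in the set → true
  account age < 3356 days: 2324 < 3356 is true
  plan = enterprise: enterprise == enterprise is true
  global kill-switch active: no → false
Combine:
[1.1.1] exactly-one(false, true) = true
[1.1.2] true OR false = true
[1.1] true AND true = true
[1.2.3] false OR true = true
[1.2] false AND false AND true = false
[1] true OR false = true
[2.1.1] true OR false OR false = true
[2.1.2] true AND false AND true = false
[2.1.3.2.1.1] true AND false = false
[2.1.3.2.1] NOT false = true
[2.1.3.2] NOT true = false
[2.1.3] true → false = false
[2.1] exactly-one(true, false, false) = true
[2] NOT true = false
[root] true OR false = true
Overall: true → enabled

Enabled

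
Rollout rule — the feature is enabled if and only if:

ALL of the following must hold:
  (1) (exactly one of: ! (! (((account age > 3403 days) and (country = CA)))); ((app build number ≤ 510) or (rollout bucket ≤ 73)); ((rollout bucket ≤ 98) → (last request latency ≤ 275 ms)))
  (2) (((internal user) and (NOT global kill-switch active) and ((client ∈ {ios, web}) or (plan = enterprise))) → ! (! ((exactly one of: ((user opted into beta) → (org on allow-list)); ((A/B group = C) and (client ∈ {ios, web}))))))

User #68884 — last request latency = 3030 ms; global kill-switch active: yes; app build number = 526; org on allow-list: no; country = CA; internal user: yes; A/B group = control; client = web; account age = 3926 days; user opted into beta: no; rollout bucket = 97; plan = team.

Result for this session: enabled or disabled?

Enabled

Atomic conditions:
  account age > 3403 days: 3926 > 3403 is true
  country = CA: CA == CA is true
  app build number ≤ 510: 526 ≤ 510 is false
  rollout bucket ≤ 73: 97 ≤ 73 is false
  rollout bucket ≤ 98: 97 ≤ 98 is true
  last request latency ≤ 275 ms: 3030 ≤ 275 is false
  internal user: yes → true
  NOT global kill-switch active: yes → false
  client ∈ {ios, web}: web is in the set → true
  plan = enterprise: team == enterprise is false
  user opted into beta: no → false
  org on allow-list: no → false
  A/B group = C: control == C is false
Combine:
[1.1.1.1] true AND true = true
[1.1.1] NOT true = false
[1.1] NOT false = true
[1.2] false OR false = false
[1.3] true → false = false
[1] exactly-one(true, false, false) = true
[2.1.3] true OR false = true
[2.1] true AND false AND true = false
[2.2.1.1.1] false → false (antecedent false ⇒ implication holds) = true
[2.2.1.1.2] false AND true = false
[2.2.1.1] exactly-one(true, false) = true
[2.2.1] NOT true = false
[2.2] NOT false = true
[2] false → true (antecedent false ⇒ implication holds) = true
[root] true AND true = true
Overall: true → enabled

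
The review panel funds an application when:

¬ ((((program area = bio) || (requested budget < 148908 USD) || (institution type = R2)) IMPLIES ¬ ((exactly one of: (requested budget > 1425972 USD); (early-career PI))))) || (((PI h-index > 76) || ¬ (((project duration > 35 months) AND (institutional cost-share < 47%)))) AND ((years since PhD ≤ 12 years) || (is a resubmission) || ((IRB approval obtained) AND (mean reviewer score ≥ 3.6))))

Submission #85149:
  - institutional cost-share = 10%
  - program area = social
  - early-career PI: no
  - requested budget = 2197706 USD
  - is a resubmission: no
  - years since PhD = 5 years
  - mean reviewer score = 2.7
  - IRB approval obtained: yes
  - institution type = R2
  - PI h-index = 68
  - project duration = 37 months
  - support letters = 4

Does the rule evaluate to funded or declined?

Atomic conditions:
  program area = bio: social == bio is false
  requested budget < 148908 USD: 2197706 < 148908 is false
  institution type = R2: R2 == R2 is true
  requested budget > 1425972 USD: 2197706 > 1425972 is true
  early-career PI: no → false
  PI h-index > 76: 68 > 76 is false
  project duration > 35 months: 37 > 35 is true
  institutional cost-share < 47%: 10 < 47 is true
  years since PhD ≤ 12 years: 5 ≤ 12 is true
  is a resubmission: no → false
  IRB approval obtained: yes → true
  mean reviewer score ≥ 3.6: 2.7 ≥ 3.6 is false
Combine:
[1.1.1] false OR false OR true = true
[1.1.2.1] exactly-one(true, false) = true
[1.1.2] NOT true = false
[1.1] true → false = false
[1] NOT false = true
[2.1.2.1] true AND true = true
[2.1.2] NOT true = false
[2.1] false OR false = false
[2.2.3] true AND false = false
[2.2] true OR false OR false = true
[2] false AND true = false
[root] true OR false = true
Overall: true → funded

Funded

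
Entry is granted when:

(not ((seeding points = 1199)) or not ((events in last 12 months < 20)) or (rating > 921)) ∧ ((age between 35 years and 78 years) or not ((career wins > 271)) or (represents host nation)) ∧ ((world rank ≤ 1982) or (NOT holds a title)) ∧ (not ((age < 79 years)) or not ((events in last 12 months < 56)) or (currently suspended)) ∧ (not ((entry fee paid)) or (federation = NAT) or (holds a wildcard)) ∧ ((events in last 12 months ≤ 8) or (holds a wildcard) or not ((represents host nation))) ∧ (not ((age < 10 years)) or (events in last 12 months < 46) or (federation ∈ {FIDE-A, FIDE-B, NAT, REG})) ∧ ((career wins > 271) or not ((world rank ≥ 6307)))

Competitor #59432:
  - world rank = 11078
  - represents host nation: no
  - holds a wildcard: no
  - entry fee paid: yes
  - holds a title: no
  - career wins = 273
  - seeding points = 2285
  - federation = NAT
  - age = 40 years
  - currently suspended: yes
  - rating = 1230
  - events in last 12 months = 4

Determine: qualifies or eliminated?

Qualifies

Atomic conditions:
  seeding points = 1199: 2285 == 1199 is false
  events in last 12 months < 20: 4 < 20 is true
  rating > 921: 1230 > 921 is true
  age between 35 years and 78 years: 40 in [35, 78] is true
  career wins > 271: 273 > 271 is true
  represents host nation: no → false
  world rank ≤ 1982: 11078 ≤ 1982 is false
  NOT holds a title: no → true
  age < 79 years: 40 < 79 is true
  events in last 12 months < 56: 4 < 56 is true
  currently suspended: yes → true
  entry fee paid: yes → true
  federation = NAT: NAT == NAT is true
  holds a wildcard: no → false
  events in last 12 months ≤ 8: 4 ≤ 8 is true
  age < 10 years: 40 < 10 is false
  events in last 12 months < 46: 4 < 46 is true
  federation ∈ {FIDE-A, FIDE-B, NAT, REG}: NAT is in the set → true
  world rank ≥ 6307: 11078 ≥ 6307 is true
Combine:
[1.1] NOT false = true
[1.2] NOT true = false
[1] true OR false OR true = true
[2.2] NOT true = false
[2] true OR false OR false = true
[3] false OR true = true
[4.1] NOT true = false
[4.2] NOT true = false
[4] false OR false OR true = true
[5.1] NOT true = false
[5] false OR true OR false = true
[6.3] NOT false = true
[6] true OR false OR true = true
[7.1] NOT false = true
[7] true OR true OR true = true
[8.2] NOT true = false
[8] true OR false = true
[root] true AND true AND true AND true AND true AND true AND true AND true = true
Overall: true → qualifies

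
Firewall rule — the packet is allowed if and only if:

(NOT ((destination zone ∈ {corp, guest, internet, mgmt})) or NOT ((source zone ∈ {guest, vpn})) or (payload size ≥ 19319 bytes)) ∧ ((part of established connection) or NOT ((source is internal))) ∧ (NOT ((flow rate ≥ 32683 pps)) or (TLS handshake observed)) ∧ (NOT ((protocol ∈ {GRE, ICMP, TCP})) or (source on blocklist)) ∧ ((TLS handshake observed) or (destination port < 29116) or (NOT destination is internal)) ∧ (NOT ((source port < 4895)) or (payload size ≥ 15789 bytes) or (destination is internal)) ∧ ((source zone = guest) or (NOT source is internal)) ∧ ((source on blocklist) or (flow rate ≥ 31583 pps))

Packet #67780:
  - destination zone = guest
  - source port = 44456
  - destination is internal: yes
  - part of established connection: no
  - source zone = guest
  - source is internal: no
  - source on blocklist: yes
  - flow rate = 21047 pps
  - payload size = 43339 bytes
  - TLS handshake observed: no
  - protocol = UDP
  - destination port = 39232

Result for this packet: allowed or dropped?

Dropped

Atomic conditions:
  destination zone ∈ {corp, guest, internet, mgmt}: guest is in the set → true
  source zone ∈ {guest, vpn}: guest is in the set → true
  payload size ≥ 19319 bytes: 43339 ≥ 19319 is true
  part of established connection: no → false
  source is internal: no → false
  flow rate ≥ 32683 pps: 21047 ≥ 32683 is false
  TLS handshake observed: no → false
  protocol ∈ {GRE, ICMP, TCP}: UDP is not in the set → false
  source on blocklist: yes → true
  destination port < 29116: 39232 < 29116 is false
  NOT destination is internal: yes → false
  source port < 4895: 44456 < 4895 is false
  payload size ≥ 15789 bytes: 43339 ≥ 15789 is true
  destination is internal: yes → true
  source zone = guest: guest == guest is true
  NOT source is internal: no → true
  flow rate ≥ 31583 pps: 21047 ≥ 31583 is false
Combine:
[1.1] NOT true = false
[1.2] NOT true = false
[1] false OR false OR true = true
[2.2] NOT false = true
[2] false OR true = true
[3.1] NOT false = true
[3] true OR false = true
[4.1] NOT false = true
[4] true OR true = true
[5] false OR false OR false = false
[6.1] NOT false = true
[6] true OR true OR true = true
[7] true OR true = true
[8] true OR false = true
[root] true AND true AND true AND true AND false AND true AND true AND true = false
Overall: false → dropped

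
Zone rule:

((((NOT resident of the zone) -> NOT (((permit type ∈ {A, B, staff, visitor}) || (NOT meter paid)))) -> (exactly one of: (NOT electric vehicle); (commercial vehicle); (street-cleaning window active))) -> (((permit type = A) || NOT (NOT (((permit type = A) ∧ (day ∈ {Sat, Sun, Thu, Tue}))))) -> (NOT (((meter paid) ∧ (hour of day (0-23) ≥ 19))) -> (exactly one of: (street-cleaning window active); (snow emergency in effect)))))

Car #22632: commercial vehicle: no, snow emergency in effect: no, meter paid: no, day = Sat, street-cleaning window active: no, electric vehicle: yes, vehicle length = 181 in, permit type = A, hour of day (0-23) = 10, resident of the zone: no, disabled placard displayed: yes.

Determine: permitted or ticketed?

Atomic conditions:
  NOT resident of the zone: no → true
  permit type ∈ {A, B, staff, visitor}: A is in the set → true
  NOT meter paid: no → true
  NOT electric vehicle: yes → false
  commercial vehicle: no → false
  street-cleaning window active: no → false
  permit type = A: A == A is true
  day ∈ {Sat, Sun, Thu, Tue}: Sat is in the set → true
  meter paid: no → false
  hour of day (0-23) ≥ 19: 10 ≥ 19 is false
  snow emergency in effect: no → false
Combine:
[1.1.2.1] true OR true = true
[1.1.2] NOT true = false
[1.1] true → false = false
[1.2] exactly-one(false, false, false) = false
[1] false → false (antecedent false ⇒ implication holds) = true
[2.1.2.1.1] true AND true = true
[2.1.2.1] NOT true = false
[2.1.2] NOT false = true
[2.1] true OR true = true
[2.2.1.1] false AND false = false
[2.2.1] NOT false = true
[2.2.2] exactly-one(false, false) = false
[2.2] true → false = false
[2] true → false = false
[root] true → false = false
Overall: false → ticketed

Ticketed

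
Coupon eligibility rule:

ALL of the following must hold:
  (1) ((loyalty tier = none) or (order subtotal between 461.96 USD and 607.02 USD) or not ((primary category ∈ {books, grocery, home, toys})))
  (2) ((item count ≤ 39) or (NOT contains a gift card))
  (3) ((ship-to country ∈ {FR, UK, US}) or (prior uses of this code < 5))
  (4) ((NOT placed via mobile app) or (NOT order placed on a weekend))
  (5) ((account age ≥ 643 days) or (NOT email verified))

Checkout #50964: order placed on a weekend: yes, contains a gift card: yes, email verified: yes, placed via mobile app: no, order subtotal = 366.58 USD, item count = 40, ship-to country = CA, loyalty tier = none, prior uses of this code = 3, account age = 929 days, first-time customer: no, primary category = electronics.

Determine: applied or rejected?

Rejected

Atomic conditions:
  loyalty tier = none: none == none is true
  order subtotal between 461.96 USD and 607.02 USD: 366.58 in [461.96, 607.02] is false
  primary category ∈ {books, grocery, home, toys}: electronics is not in the set → false
  item count ≤ 39: 40 ≤ 39 is false
  NOT contains a gift card: yes → false
  ship-to country ∈ {FR, UK, US}: CA is not in the set → false
  prior uses of this code < 5: 3 < 5 is true
  NOT placed via mobile app: no → true
  NOT order placed on a weekend: yes → false
  account age ≥ 643 days: 929 ≥ 643 is true
  NOT email verified: yes → false
Combine:
[1.3] NOT false = true
[1] true OR false OR true = true
[2] false OR false = false
[3] false OR true = true
[4] true OR false = true
[5] true OR false = true
[root] true AND false AND true AND true AND true = false
Overall: false → rejected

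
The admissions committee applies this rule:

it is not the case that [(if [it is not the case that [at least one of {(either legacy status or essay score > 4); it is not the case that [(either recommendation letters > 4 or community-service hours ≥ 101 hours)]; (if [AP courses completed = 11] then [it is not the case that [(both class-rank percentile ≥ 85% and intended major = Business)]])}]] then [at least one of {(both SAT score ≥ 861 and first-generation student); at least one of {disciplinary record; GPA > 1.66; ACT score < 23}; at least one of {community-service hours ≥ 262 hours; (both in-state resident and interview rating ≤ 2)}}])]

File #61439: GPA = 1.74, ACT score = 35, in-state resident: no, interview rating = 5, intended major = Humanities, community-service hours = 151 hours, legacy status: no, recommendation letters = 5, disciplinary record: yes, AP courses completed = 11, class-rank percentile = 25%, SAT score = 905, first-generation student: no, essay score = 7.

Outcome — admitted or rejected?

Atomic conditions:
  legacy status: no → false
  essay score > 4: 7 > 4 is true
  recommendation letters > 4: 5 > 4 is true
  community-service hours ≥ 101 hours: 151 ≥ 101 is true
  AP courses completed = 11: 11 == 11 is true
  class-rank percentile ≥ 85%: 25 ≥ 85 is false
  intended major = Business: Humanities == Business is false
  SAT score ≥ 861: 905 ≥ 861 is true
  first-generation student: no → false
  disciplinary record: yes → true
  GPA > 1.66: 1.74 > 1.66 is true
  ACT score < 23: 35 < 23 is false
  community-service hours ≥ 262 hours: 151 ≥ 262 is false
  in-state resident: no → false
  interview rating ≤ 2: 5 ≤ 2 is false
Combine:
[1.1.1.1] false OR true = true
[1.1.1.2.1] true OR true = true
[1.1.1.2] NOT true = false
[1.1.1.3.2.1] false AND false = false
[1.1.1.3.2] NOT false = true
[1.1.1.3] true → true = true
[1.1.1] true OR false OR true = true
[1.1] NOT true = false
[1.2.1] true AND false = false
[1.2.2] true OR true OR false = true
[1.2.3.2] false AND false = false
[1.2.3] false OR false = false
[1.2] false OR true OR false = true
[1] false → true (antecedent false ⇒ implication holds) = true
[root] NOT true = false
Overall: false → rejected

Rejected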